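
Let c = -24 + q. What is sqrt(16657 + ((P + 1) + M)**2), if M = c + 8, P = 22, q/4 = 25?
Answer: sqrt(28106) ≈ 167.65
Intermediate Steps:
q = 100 (q = 4*25 = 100)
c = 76 (c = -24 + 100 = 76)
M = 84 (M = 76 + 8 = 84)
sqrt(16657 + ((P + 1) + M)**2) = sqrt(16657 + ((22 + 1) + 84)**2) = sqrt(16657 + (23 + 84)**2) = sqrt(16657 + 107**2) = sqrt(16657 + 11449) = sqrt(28106)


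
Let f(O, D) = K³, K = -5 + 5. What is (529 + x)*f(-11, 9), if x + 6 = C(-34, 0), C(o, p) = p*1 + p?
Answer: 0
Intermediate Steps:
C(o, p) = 2*p (C(o, p) = p + p = 2*p)
x = -6 (x = -6 + 2*0 = -6 + 0 = -6)
K = 0
f(O, D) = 0 (f(O, D) = 0³ = 0)
(529 + x)*f(-11, 9) = (529 - 6)*0 = 523*0 = 0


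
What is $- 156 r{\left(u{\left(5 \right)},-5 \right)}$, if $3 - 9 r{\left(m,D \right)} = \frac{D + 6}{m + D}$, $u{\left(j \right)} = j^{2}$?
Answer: $- \frac{767}{15} \approx -51.133$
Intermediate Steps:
$r{\left(m,D \right)} = \frac{1}{3} - \frac{6 + D}{9 \left(D + m\right)}$ ($r{\left(m,D \right)} = \frac{1}{3} - \frac{\left(D + 6\right) \frac{1}{m + D}}{9} = \frac{1}{3} - \frac{\left(6 + D\right) \frac{1}{D + m}}{9} = \frac{1}{3} - \frac{\frac{1}{D + m} \left(6 + D\right)}{9} = \frac{1}{3} - \frac{6 + D}{9 \left(D + m\right)}$)
$- 156 r{\left(u{\left(5 \right)},-5 \right)} = - 156 \frac{-6 + 2 \left(-5\right) + 3 \cdot 5^{2}}{9 \left(-5 + 5^{2}\right)} = - 156 \frac{-6 - 10 + 3 \cdot 25}{9 \left(-5 + 25\right)} = - 156 \frac{-6 - 10 + 75}{9 \cdot 20} = - 156 \cdot \frac{1}{9} \cdot \frac{1}{20} \cdot 59 = \left(-156\right) \frac{59}{180} = - \frac{767}{15}$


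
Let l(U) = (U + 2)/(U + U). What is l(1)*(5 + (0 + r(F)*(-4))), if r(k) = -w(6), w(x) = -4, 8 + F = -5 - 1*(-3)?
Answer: -33/2 ≈ -16.500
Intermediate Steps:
F = -10 (F = -8 + (-5 - 1*(-3)) = -8 + (-5 + 3) = -8 - 2 = -10)
l(U) = (2 + U)/(2*U) (l(U) = (2 + U)/((2*U)) = (2 + U)*(1/(2*U)) = (2 + U)/(2*U))
r(k) = 4 (r(k) = -1*(-4) = 4)
l(1)*(5 + (0 + r(F)*(-4))) = ((½)*(2 + 1)/1)*(5 + (0 + 4*(-4))) = ((½)*1*3)*(5 + (0 - 16)) = 3*(5 - 16)/2 = (3/2)*(-11) = -33/2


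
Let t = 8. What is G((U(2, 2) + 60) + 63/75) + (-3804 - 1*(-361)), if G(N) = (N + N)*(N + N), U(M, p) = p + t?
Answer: 10393889/625 ≈ 16630.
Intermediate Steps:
U(M, p) = 8 + p (U(M, p) = p + 8 = 8 + p)
G(N) = 4*N**2 (G(N) = (2*N)*(2*N) = 4*N**2)
G((U(2, 2) + 60) + 63/75) + (-3804 - 1*(-361)) = 4*(((8 + 2) + 60) + 63/75)**2 + (-3804 - 1*(-361)) = 4*((10 + 60) + 63*(1/75))**2 + (-3804 + 361) = 4*(70 + 21/25)**2 - 3443 = 4*(1771/25)**2 - 3443 = 4*(3136441/625) - 3443 = 12545764/625 - 3443 = 10393889/625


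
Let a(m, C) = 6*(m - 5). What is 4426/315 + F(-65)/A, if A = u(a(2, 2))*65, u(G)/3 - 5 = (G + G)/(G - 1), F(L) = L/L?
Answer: 7537877/536445 ≈ 14.052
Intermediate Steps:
a(m, C) = -30 + 6*m (a(m, C) = 6*(-5 + m) = -30 + 6*m)
F(L) = 1
u(G) = 15 + 6*G/(-1 + G) (u(G) = 15 + 3*((G + G)/(G - 1)) = 15 + 3*((2*G)/(-1 + G)) = 15 + 3*(2*G/(-1 + G)) = 15 + 6*G/(-1 + G))
A = 25545/19 (A = (3*(-5 + 7*(-30 + 6*2))/(-1 + (-30 + 6*2)))*65 = (3*(-5 + 7*(-30 + 12))/(-1 + (-30 + 12)))*65 = (3*(-5 + 7*(-18))/(-1 - 18))*65 = (3*(-5 - 126)/(-19))*65 = (3*(-1/19)*(-131))*65 = (393/19)*65 = 25545/19 ≈ 1344.5)
4426/315 + F(-65)/A = 4426/315 + 1/(25545/19) = 4426*(1/315) + 1*(19/25545) = 4426/315 + 19/25545 = 7537877/536445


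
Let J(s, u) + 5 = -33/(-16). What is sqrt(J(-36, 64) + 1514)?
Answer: sqrt(24177)/4 ≈ 38.872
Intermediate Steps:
J(s, u) = -47/16 (J(s, u) = -5 - 33/(-16) = -5 - 33*(-1/16) = -5 + 33/16 = -47/16)
sqrt(J(-36, 64) + 1514) = sqrt(-47/16 + 1514) = sqrt(24177/16) = sqrt(24177)/4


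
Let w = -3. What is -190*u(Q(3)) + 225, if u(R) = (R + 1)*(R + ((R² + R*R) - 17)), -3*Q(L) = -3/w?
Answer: 64595/27 ≈ 2392.4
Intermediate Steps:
Q(L) = -⅓ (Q(L) = -(-1)/(-3) = -(-1)*(-1)/3 = -⅓*1 = -⅓)
u(R) = (1 + R)*(-17 + R + 2*R²) (u(R) = (1 + R)*(R + ((R² + R²) - 17)) = (1 + R)*(R + (2*R² - 17)) = (1 + R)*(R + (-17 + 2*R²)) = (1 + R)*(-17 + R + 2*R²))
-190*u(Q(3)) + 225 = -190*(-17 - 16*(-⅓) + 2*(-⅓)³ + 3*(-⅓)²) + 225 = -190*(-17 + 16/3 + 2*(-1/27) + 3*(⅑)) + 225 = -190*(-17 + 16/3 - 2/27 + ⅓) + 225 = -190*(-308/27) + 225 = 58520/27 + 225 = 64595/27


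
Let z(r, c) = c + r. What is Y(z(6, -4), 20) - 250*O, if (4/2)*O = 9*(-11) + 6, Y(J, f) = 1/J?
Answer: 23251/2 ≈ 11626.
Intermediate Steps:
O = -93/2 (O = (9*(-11) + 6)/2 = (-99 + 6)/2 = (½)*(-93) = -93/2 ≈ -46.500)
Y(z(6, -4), 20) - 250*O = 1/(-4 + 6) - 250*(-93/2) = 1/2 + 11625 = ½ + 11625 = 23251/2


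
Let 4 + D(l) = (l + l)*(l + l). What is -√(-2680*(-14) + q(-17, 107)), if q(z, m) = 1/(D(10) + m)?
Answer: -√9492898183/503 ≈ -193.70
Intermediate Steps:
D(l) = -4 + 4*l² (D(l) = -4 + (l + l)*(l + l) = -4 + (2*l)*(2*l) = -4 + 4*l²)
q(z, m) = 1/(396 + m) (q(z, m) = 1/((-4 + 4*10²) + m) = 1/((-4 + 4*100) + m) = 1/((-4 + 400) + m) = 1/(396 + m))
-√(-2680*(-14) + q(-17, 107)) = -√(-2680*(-14) + 1/(396 + 107)) = -√(37520 + 1/503) = -√(18872561/503) = -√9492898183/503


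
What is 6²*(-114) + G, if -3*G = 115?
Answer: -12427/3 ≈ -4142.3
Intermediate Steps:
G = -115/3 (G = -⅓*115 = -115/3 ≈ -38.333)
6²*(-114) + G = 6²*(-114) - 115/3 = 36*(-114) - 115/3 = -4104 - 115/3 = -12427/3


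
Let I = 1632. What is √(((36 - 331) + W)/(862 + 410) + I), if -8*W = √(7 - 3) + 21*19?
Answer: √2640110889/1272 ≈ 40.395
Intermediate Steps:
W = -401/8 (W = -(√(7 - 3) + 21*19)/8 = -(√4 + 399)/8 = -(2 + 399)/8 = -⅛*401 = -401/8 ≈ -50.125)
√(((36 - 331) + W)/(862 + 410) + I) = √(((36 - 331) - 401/8)/(862 + 410) + 1632) = √((-295 - 401/8)/1272 + 1632) = √(-2761/8*1/1272 + 1632) = √(-2761/10176 + 1632) = √(16604471/10176) = √2640110889/1272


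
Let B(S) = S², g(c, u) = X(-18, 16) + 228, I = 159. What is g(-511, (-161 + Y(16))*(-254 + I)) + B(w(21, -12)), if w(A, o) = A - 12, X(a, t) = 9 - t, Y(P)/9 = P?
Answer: 302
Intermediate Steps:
Y(P) = 9*P
w(A, o) = -12 + A
g(c, u) = 221 (g(c, u) = (9 - 1*16) + 228 = (9 - 16) + 228 = -7 + 228 = 221)
g(-511, (-161 + Y(16))*(-254 + I)) + B(w(21, -12)) = 221 + (-12 + 21)² = 221 + 9² = 221 + 81 = 302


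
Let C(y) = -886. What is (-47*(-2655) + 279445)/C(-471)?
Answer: -202115/443 ≈ -456.24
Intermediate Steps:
(-47*(-2655) + 279445)/C(-471) = (-47*(-2655) + 279445)/(-886) = (124785 + 279445)*(-1/886) = 404230*(-1/886) = -202115/443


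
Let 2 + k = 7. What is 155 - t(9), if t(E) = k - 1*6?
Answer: 156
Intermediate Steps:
k = 5 (k = -2 + 7 = 5)
t(E) = -1 (t(E) = 5 - 1*6 = 5 - 6 = -1)
155 - t(9) = 155 - 1*(-1) = 155 + 1 = 156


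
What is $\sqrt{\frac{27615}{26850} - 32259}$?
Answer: $\frac{i \sqrt{103357766510}}{1790} \approx 179.6 i$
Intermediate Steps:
$\sqrt{\frac{27615}{26850} - 32259} = \sqrt{27615 \cdot \frac{1}{26850} - 32259} = \sqrt{\frac{1841}{1790} - 32259} = \sqrt{- \frac{57741769}{1790}} = \frac{i \sqrt{103357766510}}{1790}$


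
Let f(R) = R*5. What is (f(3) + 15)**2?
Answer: 900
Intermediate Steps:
f(R) = 5*R
(f(3) + 15)**2 = (5*3 + 15)**2 = (15 + 15)**2 = 30**2 = 900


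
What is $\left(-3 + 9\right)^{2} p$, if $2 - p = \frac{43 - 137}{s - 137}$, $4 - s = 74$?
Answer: $\frac{1280}{23} \approx 55.652$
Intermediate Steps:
$s = -70$ ($s = 4 - 74 = -70$)
$p = \frac{320}{207}$ ($p = 2 - \frac{43 - 137}{-70 - 137} = 2 - - \frac{94}{-207} = 2 - \left(-94\right) \left(- \frac{1}{207}\right) = 2 - \frac{94}{207} = \frac{320}{207} \approx 1.5459$)
$\left(-3 + 9\right)^{2} p = \left(-3 + 9\right)^{2} \cdot \frac{320}{207} = 6^{2} \cdot \frac{320}{207} = 36 \cdot \frac{320}{207} = \frac{1280}{23}$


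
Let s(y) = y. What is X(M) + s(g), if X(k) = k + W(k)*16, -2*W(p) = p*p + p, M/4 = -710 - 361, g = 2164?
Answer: -146789096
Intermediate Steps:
M = -4284 (M = 4*(-710 - 361) = 4*(-1071) = -4284)
W(p) = -p/2 - p²/2 (W(p) = -(p*p + p)/2 = -(p² + p)/2 = -(p + p²)/2 = -p/2 - p²/2)
X(k) = k - 8*k*(1 + k) (X(k) = k - k*(1 + k)/2*16 = k - 8*k*(1 + k))
X(M) + s(g) = -4284*(-7 - 8*(-4284)) + 2164 = -4284*(-7 + 34272) + 2164 = -4284*34265 + 2164 = -146791260 + 2164 = -146789096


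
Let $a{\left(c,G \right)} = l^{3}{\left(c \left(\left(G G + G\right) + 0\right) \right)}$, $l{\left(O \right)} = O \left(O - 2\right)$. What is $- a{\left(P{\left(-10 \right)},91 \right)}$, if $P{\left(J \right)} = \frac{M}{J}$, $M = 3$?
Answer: $- \frac{3931515138356409367056384}{15625} \approx -2.5162 \cdot 10^{20}$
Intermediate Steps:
$P{\left(J \right)} = \frac{3}{J}$
$l{\left(O \right)} = O \left(-2 + O\right)$
$a{\left(c,G \right)} = c^{3} \left(-2 + c \left(G + G^{2}\right)\right)^{3} \left(G + G^{2}\right)^{3}$ ($a{\left(c,G \right)} = \left(c \left(\left(G G + G\right) + 0\right) \left(-2 + c \left(\left(G G + G\right) + 0\right)\right)\right)^{3} = \left(c \left(\left(G^{2} + G\right) + 0\right) \left(-2 + c \left(\left(G^{2} + G\right) + 0\right)\right)\right)^{3} = \left(c \left(\left(G + G^{2}\right) + 0\right) \left(-2 + c \left(\left(G + G^{2}\right) + 0\right)\right)\right)^{3} = \left(c \left(G + G^{2}\right) \left(-2 + c \left(G + G^{2}\right)\right)\right)^{3} = \left(c \left(-2 + c \left(G + G^{2}\right)\right) \left(G + G^{2}\right)\right)^{3} = c^{3} \left(-2 + c \left(G + G^{2}\right)\right)^{3} \left(G + G^{2}\right)^{3}$)
$- a{\left(P{\left(-10 \right)},91 \right)} = - 91^{3} \left(\frac{3}{-10}\right)^{3} \left(1 + 91\right)^{3} \left(-2 + 91 \frac{3}{-10} \left(1 + 91\right)\right)^{3} = - 753571 \left(3 \left(- \frac{1}{10}\right)\right)^{3} \cdot 92^{3} \left(-2 + 91 \cdot 3 \left(- \frac{1}{10}\right) 92\right)^{3} = - 753571 \left(- \frac{3}{10}\right)^{3} \cdot 778688 \left(-2 + 91 \left(- \frac{3}{10}\right) 92\right)^{3} = - \frac{753571 \left(-27\right) 778688 \left(-2 - \frac{12558}{5}\right)^{3}}{1000} = - \frac{753571 \left(-27\right) 778688 \left(- \frac{12568}{5}\right)^{3}}{1000} = - \frac{753571 \left(-27\right) 778688 \left(-1985173714432\right)}{1000 \cdot 125} = \left(-1\right) \frac{3931515138356409367056384}{15625} = - \frac{3931515138356409367056384}{15625}$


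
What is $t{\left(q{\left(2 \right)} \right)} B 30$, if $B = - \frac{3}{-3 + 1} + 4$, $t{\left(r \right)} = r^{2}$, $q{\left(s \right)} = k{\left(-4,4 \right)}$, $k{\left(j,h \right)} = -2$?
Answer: $660$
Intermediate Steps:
$q{\left(s \right)} = -2$
$B = \frac{11}{2}$ ($B = - \frac{3}{-2} + 4 = \left(-3\right) \left(- \frac{1}{2}\right) + 4 = \frac{3}{2} + 4 = \frac{11}{2} \approx 5.5$)
$t{\left(q{\left(2 \right)} \right)} B 30 = \left(-2\right)^{2} \cdot \frac{11}{2} \cdot 30 = 4 \cdot \frac{11}{2} \cdot 30 = 22 \cdot 30 = 660$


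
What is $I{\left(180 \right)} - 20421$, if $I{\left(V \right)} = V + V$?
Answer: $-20061$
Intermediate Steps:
$I{\left(V \right)} = 2 V$
$I{\left(180 \right)} - 20421 = 2 \cdot 180 - 20421 = 360 - 20421 = -20061$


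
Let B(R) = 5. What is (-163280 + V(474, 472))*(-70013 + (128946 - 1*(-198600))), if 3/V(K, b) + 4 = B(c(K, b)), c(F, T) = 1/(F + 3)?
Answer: -42049215641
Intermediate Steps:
c(F, T) = 1/(3 + F)
V(K, b) = 3 (V(K, b) = 3/(-4 + 5) = 3/1 = 3*1 = 3)
(-163280 + V(474, 472))*(-70013 + (128946 - 1*(-198600))) = (-163280 + 3)*(-70013 + (128946 - 1*(-198600))) = -163277*(-70013 + (128946 + 198600)) = -163277*(-70013 + 327546) = -163277*257533 = -42049215641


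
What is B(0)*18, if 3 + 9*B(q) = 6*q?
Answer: -6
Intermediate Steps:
B(q) = -⅓ + 2*q/3 (B(q) = -⅓ + (6*q)/9 = -⅓ + 2*q/3)
B(0)*18 = (-⅓ + (⅔)*0)*18 = (-⅓ + 0)*18 = -⅓*18 = -6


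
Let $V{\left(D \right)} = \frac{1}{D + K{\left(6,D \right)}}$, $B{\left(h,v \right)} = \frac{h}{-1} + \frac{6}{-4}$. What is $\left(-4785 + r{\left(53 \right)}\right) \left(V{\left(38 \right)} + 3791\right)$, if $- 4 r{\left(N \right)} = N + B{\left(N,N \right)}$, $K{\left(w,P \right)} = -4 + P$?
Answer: $- \frac{1160869109}{64} \approx -1.8139 \cdot 10^{7}$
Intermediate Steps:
$B{\left(h,v \right)} = - \frac{3}{2} - h$ ($B{\left(h,v \right)} = h \left(-1\right) + 6 \left(- \frac{1}{4}\right) = - h - \frac{3}{2} = - \frac{3}{2} - h$)
$V{\left(D \right)} = \frac{1}{-4 + 2 D}$ ($V{\left(D \right)} = \frac{1}{D + \left(-4 + D\right)} = \frac{1}{-4 + 2 D}$)
$r{\left(N \right)} = \frac{3}{8}$ ($r{\left(N \right)} = - \frac{N - \left(\frac{3}{2} + N\right)}{4} = \left(- \frac{1}{4}\right) \left(- \frac{3}{2}\right) = \frac{3}{8}$)
$\left(-4785 + r{\left(53 \right)}\right) \left(V{\left(38 \right)} + 3791\right) = \left(-4785 + \frac{3}{8}\right) \left(\frac{1}{2 \left(-2 + 38\right)} + 3791\right) = - \frac{38277 \left(\frac{1}{2 \cdot 36} + 3791\right)}{8} = - \frac{38277 \left(\frac{1}{2} \cdot \frac{1}{36} + 3791\right)}{8} = - \frac{38277 \left(\frac{1}{72} + 3791\right)}{8} = \left(- \frac{38277}{8}\right) \frac{272953}{72} = - \frac{1160869109}{64}$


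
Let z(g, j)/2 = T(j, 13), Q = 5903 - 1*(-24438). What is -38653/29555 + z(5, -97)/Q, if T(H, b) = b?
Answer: -1172002243/896728255 ≈ -1.3070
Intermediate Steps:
Q = 30341 (Q = 5903 + 24438 = 30341)
z(g, j) = 26 (z(g, j) = 2*13 = 26)
-38653/29555 + z(5, -97)/Q = -38653/29555 + 26/30341 = -1172002243/896728255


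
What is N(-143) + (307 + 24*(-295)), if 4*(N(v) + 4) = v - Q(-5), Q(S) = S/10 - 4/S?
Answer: -272513/40 ≈ -6812.8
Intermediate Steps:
Q(S) = -4/S + S/10 (Q(S) = S*(⅒) - 4/S = S/10 - 4/S = -4/S + S/10)
N(v) = -163/40 + v/4 (N(v) = -4 + (v - (-4/(-5) + (⅒)*(-5)))/4 = -4 + (v - (-4*(-⅕) - ½))/4 = -4 + (v - (⅘ - ½))/4 = -4 + (v - 1*3/10)/4 = -4 + (v - 3/10)/4 = -4 + (-3/10 + v)/4 = -4 + (-3/40 + v/4) = -163/40 + v/4)
N(-143) + (307 + 24*(-295)) = (-163/40 + (¼)*(-143)) + (307 + 24*(-295)) = (-163/40 - 143/4) + (307 - 7080) = -1593/40 - 6773 = -272513/40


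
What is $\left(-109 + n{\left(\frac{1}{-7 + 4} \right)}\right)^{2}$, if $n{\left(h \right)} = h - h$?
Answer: $11881$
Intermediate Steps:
$n{\left(h \right)} = 0$
$\left(-109 + n{\left(\frac{1}{-7 + 4} \right)}\right)^{2} = \left(-109 + 0\right)^{2} = \left(-109\right)^{2} = 11881$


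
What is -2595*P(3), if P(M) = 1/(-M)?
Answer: 865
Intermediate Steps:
P(M) = -1/M
-2595*P(3) = -(-2595)/3 = -2595*(-⅓) = 865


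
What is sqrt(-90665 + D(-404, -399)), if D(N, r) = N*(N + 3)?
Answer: sqrt(71339) ≈ 267.09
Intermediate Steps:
D(N, r) = N*(3 + N)
sqrt(-90665 + D(-404, -399)) = sqrt(-90665 - 404*(3 - 404)) = sqrt(-90665 - 404*(-401)) = sqrt(-90665 + 162004) = sqrt(71339)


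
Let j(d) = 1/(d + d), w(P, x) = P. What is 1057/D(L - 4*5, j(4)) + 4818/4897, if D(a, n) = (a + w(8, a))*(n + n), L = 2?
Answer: -10328168/24485 ≈ -421.82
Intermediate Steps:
j(d) = 1/(2*d)
D(a, n) = 2*n*(8 + a) (D(a, n) = (a + 8)*(n + n) = (8 + a)*(2*n) = 2*n*(8 + a))
1057/D(L - 4*5, j(4)) + 4818/4897 = 1057/((2*((½)/4)*(8 + (2 - 4*5)))) + 4818/4897 = 1057/((2*((½)*(¼))*(8 + (2 - 20)))) + 4818*(1/4897) = 1057/((2*(⅛)*(8 - 18))) + 4818/4897 = 1057/((2*(⅛)*(-10))) + 4818/4897 = 1057/(-5/2) + 4818/4897 = 1057*(-⅖) + 4818/4897 = -2114/5 + 4818/4897 = -10328168/24485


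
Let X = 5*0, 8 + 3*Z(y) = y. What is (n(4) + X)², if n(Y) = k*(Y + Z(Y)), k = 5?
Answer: 1600/9 ≈ 177.78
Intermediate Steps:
Z(y) = -8/3 + y/3
n(Y) = -40/3 + 20*Y/3 (n(Y) = 5*(Y + (-8/3 + Y/3)) = 5*(-8/3 + 4*Y/3) = -40/3 + 20*Y/3)
X = 0
(n(4) + X)² = ((-40/3 + (20/3)*4) + 0)² = ((-40/3 + 80/3) + 0)² = (40/3 + 0)² = (40/3)² = 1600/9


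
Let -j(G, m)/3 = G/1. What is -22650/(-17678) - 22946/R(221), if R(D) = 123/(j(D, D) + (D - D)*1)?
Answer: 44823616699/362399 ≈ 1.2369e+5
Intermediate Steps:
j(G, m) = -3*G (j(G, m) = -3*G/1 = -3*G)
R(D) = -41/D (R(D) = 123/(-3*D + (D - D)*1) = 123/(-3*D + 0*1) = 123/(-3*D + 0) = 123/((-3*D)) = 123*(-1/(3*D)) = -41/D)
-22650/(-17678) - 22946/R(221) = -22650/(-17678) - 22946/((-41/221)) = -22650*(-1/17678) - 22946/((-41*1/221)) = 11325/8839 - 22946/(-41/221) = 11325/8839 - 22946*(-221/41) = 11325/8839 + 5071066/41 = 44823616699/362399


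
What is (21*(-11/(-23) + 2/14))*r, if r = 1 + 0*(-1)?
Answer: 300/23 ≈ 13.043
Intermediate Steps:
r = 1 (r = 1 + 0 = 1)
(21*(-11/(-23) + 2/14))*r = (21*(-11/(-23) + 2/14))*1 = (21*(-11*(-1/23) + 2*(1/14)))*1 = (21*(11/23 + 1/7))*1 = (21*(100/161))*1 = (300/23)*1 = 300/23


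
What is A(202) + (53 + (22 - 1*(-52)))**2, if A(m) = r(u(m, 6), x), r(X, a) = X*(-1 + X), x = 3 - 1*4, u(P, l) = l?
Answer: 16159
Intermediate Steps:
x = -1 (x = 3 - 4 = -1)
A(m) = 30 (A(m) = 6*(-1 + 6) = 6*5 = 30)
A(202) + (53 + (22 - 1*(-52)))**2 = 30 + (53 + (22 - 1*(-52)))**2 = 30 + (53 + (22 + 52))**2 = 30 + (53 + 74)**2 = 30 + 127**2 = 30 + 16129 = 16159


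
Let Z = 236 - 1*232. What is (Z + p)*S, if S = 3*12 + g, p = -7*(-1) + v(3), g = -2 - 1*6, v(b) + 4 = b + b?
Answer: 364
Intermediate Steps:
v(b) = -4 + 2*b (v(b) = -4 + (b + b) = -4 + 2*b)
Z = 4 (Z = 236 - 232 = 4)
g = -8 (g = -2 - 6 = -8)
p = 9 (p = -7*(-1) + (-4 + 2*3) = 7 + (-4 + 6) = 7 + 2 = 9)
S = 28 (S = 3*12 - 8 = 36 - 8 = 28)
(Z + p)*S = (4 + 9)*28 = 13*28 = 364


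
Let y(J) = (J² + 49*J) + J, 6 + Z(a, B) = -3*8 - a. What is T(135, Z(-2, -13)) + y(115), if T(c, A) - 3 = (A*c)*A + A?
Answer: 124790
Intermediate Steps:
Z(a, B) = -30 - a (Z(a, B) = -6 + (-3*8 - a) = -6 + (-24 - a) = -30 - a)
y(J) = J² + 50*J
T(c, A) = 3 + A + c*A² (T(c, A) = 3 + ((A*c)*A + A) = 3 + (c*A² + A) = 3 + (A + c*A²) = 3 + A + c*A²)
T(135, Z(-2, -13)) + y(115) = (3 + (-30 - 1*(-2)) + 135*(-30 - 1*(-2))²) + 115*(50 + 115) = (3 + (-30 + 2) + 135*(-30 + 2)²) + 115*165 = (3 - 28 + 135*(-28)²) + 18975 = (3 - 28 + 135*784) + 18975 = (3 - 28 + 105840) + 18975 = 105815 + 18975 = 124790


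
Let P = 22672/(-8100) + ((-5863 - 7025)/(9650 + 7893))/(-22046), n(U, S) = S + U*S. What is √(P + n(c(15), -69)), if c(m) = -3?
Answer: √10237934350135576931522/8701942005 ≈ 11.628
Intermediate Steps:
n(U, S) = S + S*U
P = -1096044890552/391587390225 (P = 22672*(-1/8100) - 12888/17543*(-1/22046) = -5668/2025 - 12888*1/17543*(-1/22046) = -5668/2025 - 12888/17543*(-1/22046) = -5668/2025 + 6444/193376489 = -1096044890552/391587390225 ≈ -2.7990)
√(P + n(c(15), -69)) = √(-1096044890552/391587390225 - 69*(1 - 3)) = √(-1096044890552/391587390225 - 69*(-2)) = √(-1096044890552/391587390225 + 138) = √(52943014960498/391587390225) = √10237934350135576931522/8701942005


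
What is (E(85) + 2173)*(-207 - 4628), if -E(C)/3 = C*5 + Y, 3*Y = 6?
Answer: -4312820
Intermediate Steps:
Y = 2 (Y = (1/3)*6 = 2)
E(C) = -6 - 15*C (E(C) = -3*(C*5 + 2) = -3*(5*C + 2) = -3*(2 + 5*C) = -6 - 15*C)
(E(85) + 2173)*(-207 - 4628) = ((-6 - 15*85) + 2173)*(-207 - 4628) = ((-6 - 1275) + 2173)*(-4835) = (-1281 + 2173)*(-4835) = 892*(-4835) = -4312820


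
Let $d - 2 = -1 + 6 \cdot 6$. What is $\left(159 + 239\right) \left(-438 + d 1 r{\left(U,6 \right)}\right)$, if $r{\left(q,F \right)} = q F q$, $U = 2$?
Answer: $179100$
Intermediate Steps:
$d = 37$ ($d = 2 + \left(-1 + 6 \cdot 6\right) = 2 + \left(-1 + 36\right) = 2 + 35 = 37$)
$r{\left(q,F \right)} = F q^{2}$ ($r{\left(q,F \right)} = F q q = F q^{2}$)
$\left(159 + 239\right) \left(-438 + d 1 r{\left(U,6 \right)}\right) = \left(159 + 239\right) \left(-438 + 37 \cdot 1 \cdot 6 \cdot 2^{2}\right) = 398 \left(-438 + 37 \cdot 6 \cdot 4\right) = 398 \left(-438 + 37 \cdot 24\right) = 398 \left(-438 + 888\right) = 398 \cdot 450 = 179100$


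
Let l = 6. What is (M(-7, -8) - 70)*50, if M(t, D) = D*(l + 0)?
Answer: -5900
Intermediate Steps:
M(t, D) = 6*D (M(t, D) = D*(6 + 0) = D*6 = 6*D)
(M(-7, -8) - 70)*50 = (6*(-8) - 70)*50 = (-48 - 70)*50 = -118*50 = -5900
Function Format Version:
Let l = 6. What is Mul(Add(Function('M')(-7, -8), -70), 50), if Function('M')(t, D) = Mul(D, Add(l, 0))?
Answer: -5900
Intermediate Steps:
Function('M')(t, D) = Mul(6, D) (Function('M')(t, D) = Mul(D, Add(6, 0)) = Mul(D, 6) = Mul(6, D))
Mul(Add(Function('M')(-7, -8), -70), 50) = Mul(Add(Mul(6, -8), -70), 50) = Mul(Add(-48, -70), 50) = Mul(-118, 50) = -5900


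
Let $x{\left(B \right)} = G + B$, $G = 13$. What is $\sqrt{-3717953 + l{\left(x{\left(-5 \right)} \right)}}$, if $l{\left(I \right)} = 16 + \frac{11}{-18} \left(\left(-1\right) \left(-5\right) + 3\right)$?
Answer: $\frac{i \sqrt{33461477}}{3} \approx 1928.2 i$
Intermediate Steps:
$x{\left(B \right)} = 13 + B$
$l{\left(I \right)} = \frac{100}{9}$ ($l{\left(I \right)} = 16 + 11 \left(- \frac{1}{18}\right) \left(5 + 3\right) = 16 - \frac{44}{9} = \frac{100}{9}$)
$\sqrt{-3717953 + l{\left(x{\left(-5 \right)} \right)}} = \sqrt{-3717953 + \frac{100}{9}} = \sqrt{- \frac{33461477}{9}} = \frac{i \sqrt{33461477}}{3}$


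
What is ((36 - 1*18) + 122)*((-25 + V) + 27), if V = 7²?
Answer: 7140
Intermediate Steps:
V = 49
((36 - 1*18) + 122)*((-25 + V) + 27) = ((36 - 1*18) + 122)*((-25 + 49) + 27) = ((36 - 18) + 122)*(24 + 27) = (18 + 122)*51 = 140*51 = 7140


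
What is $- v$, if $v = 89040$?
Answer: $-89040$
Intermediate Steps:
$- v = \left(-1\right) 89040 = -89040$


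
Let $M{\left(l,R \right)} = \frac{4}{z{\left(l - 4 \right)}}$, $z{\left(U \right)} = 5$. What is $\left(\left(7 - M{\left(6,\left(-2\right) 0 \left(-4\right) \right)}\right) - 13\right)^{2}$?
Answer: $\frac{1156}{25} \approx 46.24$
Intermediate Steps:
$M{\left(l,R \right)} = \frac{4}{5}$
$\left(\left(7 - M{\left(6,\left(-2\right) 0 \left(-4\right) \right)}\right) - 13\right)^{2} = \left(\left(7 - \frac{4}{5}\right) - 13\right)^{2} = \left(\frac{31}{5} - 13\right)^{2} = \left(- \frac{34}{5}\right)^{2} = \frac{1156}{25}$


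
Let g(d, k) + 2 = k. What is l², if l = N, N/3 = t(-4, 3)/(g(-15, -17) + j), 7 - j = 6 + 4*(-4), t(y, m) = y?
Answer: 36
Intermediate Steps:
g(d, k) = -2 + k
j = 17 (j = 7 - (6 + 4*(-4)) = 7 - (6 - 16) = 7 - 1*(-10) = 7 + 10 = 17)
N = 6 (N = 3*(-4/((-2 - 17) + 17)) = 3*(-4/(-19 + 17)) = 3*(-4/(-2)) = 3*(-4*(-½)) = 3*2 = 6)
l = 6
l² = 6² = 36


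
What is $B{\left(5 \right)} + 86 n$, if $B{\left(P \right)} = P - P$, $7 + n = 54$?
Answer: $4042$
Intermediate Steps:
$n = 47$ ($n = -7 + 54 = 47$)
$B{\left(P \right)} = 0$
$B{\left(5 \right)} + 86 n = 0 + 86 \cdot 47 = 0 + 4042 = 4042$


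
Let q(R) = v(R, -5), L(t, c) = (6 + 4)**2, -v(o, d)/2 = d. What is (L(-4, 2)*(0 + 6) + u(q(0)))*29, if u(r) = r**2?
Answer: 20300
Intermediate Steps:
v(o, d) = -2*d
L(t, c) = 100 (L(t, c) = 10**2 = 100)
q(R) = 10 (q(R) = -2*(-5) = 10)
(L(-4, 2)*(0 + 6) + u(q(0)))*29 = (100*(0 + 6) + 10**2)*29 = (100*6 + 100)*29 = (600 + 100)*29 = 700*29 = 20300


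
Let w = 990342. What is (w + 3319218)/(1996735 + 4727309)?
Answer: 119710/186779 ≈ 0.64092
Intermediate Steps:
(w + 3319218)/(1996735 + 4727309) = (990342 + 3319218)/(1996735 + 4727309) = 4309560/6724044 = 4309560*(1/6724044) = 119710/186779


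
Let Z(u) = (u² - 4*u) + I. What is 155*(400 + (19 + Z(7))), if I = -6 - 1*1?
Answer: 67115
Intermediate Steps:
I = -7 (I = -6 - 1 = -7)
Z(u) = -7 + u² - 4*u (Z(u) = (u² - 4*u) - 7 = -7 + u² - 4*u)
155*(400 + (19 + Z(7))) = 155*(400 + (19 + (-7 + 7² - 4*7))) = 155*(400 + (19 + (-7 + 49 - 28))) = 155*(400 + (19 + 14)) = 155*(400 + 33) = 155*433 = 67115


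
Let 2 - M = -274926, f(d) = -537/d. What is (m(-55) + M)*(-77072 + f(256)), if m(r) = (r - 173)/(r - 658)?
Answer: -966935334077837/45632 ≈ -2.1190e+10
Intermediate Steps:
M = 274928 (M = 2 - 1*(-274926) = 2 + 274926 = 274928)
m(r) = (-173 + r)/(-658 + r)
(m(-55) + M)*(-77072 + f(256)) = ((-173 - 55)/(-658 - 55) + 274928)*(-77072 - 537/256) = (-228/(-713) + 274928)*(-77072 - 537*1/256) = (-1/713*(-228) + 274928)*(-77072 - 537/256) = (228/713 + 274928)*(-19730969/256) = (196023892/713)*(-19730969/256) = -966935334077837/45632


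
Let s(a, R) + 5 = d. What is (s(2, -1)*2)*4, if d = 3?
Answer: -16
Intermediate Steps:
s(a, R) = -2 (s(a, R) = -5 + 3 = -2)
(s(2, -1)*2)*4 = -2*2*4 = -4*4 = -16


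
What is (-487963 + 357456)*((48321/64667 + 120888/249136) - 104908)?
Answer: 1198777795805243537/87559118 ≈ 1.3691e+10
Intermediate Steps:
(-487963 + 357456)*((48321/64667 + 120888/249136) - 104908) = -130507*((48321*(1/64667) + 120888*(1/249136)) - 104908) = -130507*((48321/64667 + 657/1354) - 104908) = -130507*(107912853/87559118 - 104908) = -130507*(-9185544038291/87559118) = 1198777795805243537/87559118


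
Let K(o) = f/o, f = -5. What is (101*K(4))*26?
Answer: -6565/2 ≈ -3282.5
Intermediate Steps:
K(o) = -5/o
(101*K(4))*26 = (101*(-5/4))*26 = -505/4*26 = -6565/2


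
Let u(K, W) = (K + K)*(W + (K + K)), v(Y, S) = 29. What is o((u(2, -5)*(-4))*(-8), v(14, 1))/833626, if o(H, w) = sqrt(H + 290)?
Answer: 9*sqrt(2)/833626 ≈ 1.5268e-5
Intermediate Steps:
u(K, W) = 2*K*(W + 2*K) (u(K, W) = (2*K)*(W + 2*K) = 2*K*(W + 2*K))
o(H, w) = sqrt(290 + H)
o((u(2, -5)*(-4))*(-8), v(14, 1))/833626 = sqrt(290 + ((2*2*(-5 + 2*2))*(-4))*(-8))/833626 = sqrt(290 + ((2*2*(-5 + 4))*(-4))*(-8))*(1/833626) = sqrt(290 + ((2*2*(-1))*(-4))*(-8))*(1/833626) = sqrt(290 - 4*(-4)*(-8))*(1/833626) = sqrt(290 + 16*(-8))*(1/833626) = sqrt(290 - 128)*(1/833626) = sqrt(162)*(1/833626) = (9*sqrt(2))*(1/833626) = 9*sqrt(2)/833626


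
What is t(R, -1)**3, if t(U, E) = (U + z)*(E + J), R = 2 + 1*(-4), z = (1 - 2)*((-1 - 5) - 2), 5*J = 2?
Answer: -5832/125 ≈ -46.656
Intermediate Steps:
J = 2/5 (J = (1/5)*2 = 2/5 ≈ 0.40000)
z = 8 (z = -(-6 - 2) = -1*(-8) = 8)
R = -2 (R = 2 - 4 = -2)
t(U, E) = (8 + U)*(2/5 + E) (t(U, E) = (U + 8)*(E + 2/5) = (8 + U)*(2/5 + E))
t(R, -1)**3 = (16/5 + 8*(-1) + (2/5)*(-2) - 1*(-2))**3 = (16/5 - 8 - 4/5 + 2)**3 = (-18/5)**3 = -5832/125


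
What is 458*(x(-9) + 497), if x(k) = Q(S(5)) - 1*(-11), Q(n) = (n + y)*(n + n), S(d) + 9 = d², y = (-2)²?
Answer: 525784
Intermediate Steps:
y = 4
S(d) = -9 + d²
Q(n) = 2*n*(4 + n) (Q(n) = (n + 4)*(n + n) = (4 + n)*(2*n) = 2*n*(4 + n))
x(k) = 651 (x(k) = 2*(-9 + 5²)*(4 + (-9 + 5²)) - 1*(-11) = 2*(-9 + 25)*(4 + (-9 + 25)) + 11 = 2*16*(4 + 16) + 11 = 2*16*20 + 11 = 640 + 11 = 651)
458*(x(-9) + 497) = 458*(651 + 497) = 458*1148 = 525784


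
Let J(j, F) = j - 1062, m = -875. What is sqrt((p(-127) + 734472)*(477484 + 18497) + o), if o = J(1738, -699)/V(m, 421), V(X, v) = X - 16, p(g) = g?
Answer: sqrt(3569731662121009)/99 ≈ 6.0351e+5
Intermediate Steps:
V(X, v) = -16 + X
J(j, F) = -1062 + j
o = -676/891 (o = (-1062 + 1738)/(-16 - 875) = 676/(-891) = 676*(-1/891) = -676/891 ≈ -0.75870)
sqrt((p(-127) + 734472)*(477484 + 18497) + o) = sqrt((-127 + 734472)*(477484 + 18497) - 676/891) = sqrt(734345*495981 - 676/891) = sqrt(364221167445 - 676/891) = sqrt(324521060192819/891) = sqrt(3569731662121009)/99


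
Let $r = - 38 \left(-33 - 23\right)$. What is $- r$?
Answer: $-2128$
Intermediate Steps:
$r = 2128$ ($r = \left(-38\right) \left(-56\right) = 2128$)
$- r = \left(-1\right) 2128 = -2128$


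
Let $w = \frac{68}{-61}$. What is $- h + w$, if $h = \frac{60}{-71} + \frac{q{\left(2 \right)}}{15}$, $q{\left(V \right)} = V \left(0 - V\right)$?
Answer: $- \frac{196}{64965} \approx -0.003017$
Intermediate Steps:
$q{\left(V \right)} = - V^{2}$ ($q{\left(V \right)} = V \left(- V\right) = - V^{2}$)
$w = - \frac{68}{61}$ ($w = 68 \left(- \frac{1}{61}\right) = - \frac{68}{61} \approx -1.1148$)
$h = - \frac{1184}{1065}$ ($h = \frac{60}{-71} + \frac{\left(-1\right) 2^{2}}{15} = 60 \left(- \frac{1}{71}\right) + \left(-1\right) 4 \cdot \frac{1}{15} = - \frac{60}{71} - \frac{4}{15} = - \frac{1184}{1065} \approx -1.1117$)
$- h + w = \left(-1\right) \left(- \frac{1184}{1065}\right) - \frac{68}{61} = \frac{1184}{1065} - \frac{68}{61} = - \frac{196}{64965}$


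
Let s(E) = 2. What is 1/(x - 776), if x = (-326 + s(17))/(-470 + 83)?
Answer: -43/33332 ≈ -0.0012901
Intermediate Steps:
x = 36/43 (x = (-326 + 2)/(-470 + 83) = -324/(-387) = -324*(-1/387) = 36/43 ≈ 0.83721)
1/(x - 776) = 1/(36/43 - 776) = 1/(-33332/43) = -43/33332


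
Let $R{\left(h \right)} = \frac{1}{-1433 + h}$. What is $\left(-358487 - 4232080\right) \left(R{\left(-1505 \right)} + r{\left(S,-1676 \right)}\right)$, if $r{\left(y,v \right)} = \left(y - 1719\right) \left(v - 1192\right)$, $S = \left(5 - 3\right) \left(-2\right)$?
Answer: $- \frac{66647297876912577}{2938} \approx -2.2685 \cdot 10^{13}$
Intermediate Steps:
$S = -4$ ($S = 2 \left(-2\right) = -4$)
$r{\left(y,v \right)} = \left(-1719 + y\right) \left(-1192 + v\right)$
$\left(-358487 - 4232080\right) \left(R{\left(-1505 \right)} + r{\left(S,-1676 \right)}\right) = \left(-358487 - 4232080\right) \left(\frac{1}{-1433 - 1505} - -4941564\right) = - 4590567 \left(\frac{1}{-2938} + \left(2049048 + 2881044 + 4768 + 6704\right)\right) = - 4590567 \left(- \frac{1}{2938} + 4941564\right) = \left(-4590567\right) \frac{14518315031}{2938} = - \frac{66647297876912577}{2938}$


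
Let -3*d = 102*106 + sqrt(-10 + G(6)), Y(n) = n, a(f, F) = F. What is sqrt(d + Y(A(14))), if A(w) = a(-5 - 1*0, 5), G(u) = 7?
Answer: sqrt(-32391 - 3*I*sqrt(3))/3 ≈ 0.0048119 - 59.992*I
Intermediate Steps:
A(w) = 5
d = -3604 - I*sqrt(3)/3 (d = -(102*106 + sqrt(-10 + 7))/3 = -(10812 + sqrt(-3))/3 = -(10812 + I*sqrt(3))/3 = -3604 - I*sqrt(3)/3 ≈ -3604.0 - 0.57735*I)
sqrt(d + Y(A(14))) = sqrt((-3604 - I*sqrt(3)/3) + 5) = sqrt(-3599 - I*sqrt(3)/3)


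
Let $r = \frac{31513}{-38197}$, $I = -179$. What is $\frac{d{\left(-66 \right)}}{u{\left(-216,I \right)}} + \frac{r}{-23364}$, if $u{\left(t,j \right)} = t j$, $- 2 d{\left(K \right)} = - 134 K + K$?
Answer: $- \frac{36256273285}{319491625464} \approx -0.11348$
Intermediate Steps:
$r = - \frac{31513}{38197}$ ($r = 31513 \left(- \frac{1}{38197}\right) = - \frac{31513}{38197} \approx -0.82501$)
$d{\left(K \right)} = \frac{133 K}{2}$ ($d{\left(K \right)} = - \frac{- 134 K + K}{2} = - \frac{\left(-133\right) K}{2} = \frac{133 K}{2}$)
$u{\left(t,j \right)} = j t$
$\frac{d{\left(-66 \right)}}{u{\left(-216,I \right)}} + \frac{r}{-23364} = \frac{\frac{133}{2} \left(-66\right)}{\left(-179\right) \left(-216\right)} - \frac{31513}{38197 \left(-23364\right)} = - \frac{4389}{38664} - - \frac{31513}{892434708} = \left(-4389\right) \frac{1}{38664} + \frac{31513}{892434708} = - \frac{1463}{12888} + \frac{31513}{892434708} = - \frac{36256273285}{319491625464}$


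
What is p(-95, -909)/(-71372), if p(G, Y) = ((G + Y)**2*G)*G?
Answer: -2274336100/17843 ≈ -1.2746e+5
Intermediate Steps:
p(G, Y) = G**2*(G + Y)**2 (p(G, Y) = (G*(G + Y)**2)*G = G**2*(G + Y)**2)
p(-95, -909)/(-71372) = ((-95)**2*(-95 - 909)**2)/(-71372) = (9025*(-1004)**2)*(-1/71372) = (9025*1008016)*(-1/71372) = 9097344400*(-1/71372) = -2274336100/17843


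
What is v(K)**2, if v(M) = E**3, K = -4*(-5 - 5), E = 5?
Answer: 15625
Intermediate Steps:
K = 40 (K = -4*(-10) = 40)
v(M) = 125 (v(M) = 5**3 = 125)
v(K)**2 = 125**2 = 15625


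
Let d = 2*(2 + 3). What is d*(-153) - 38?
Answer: -1568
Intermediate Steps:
d = 10 (d = 2*5 = 10)
d*(-153) - 38 = 10*(-153) - 38 = -1530 - 38 = -1568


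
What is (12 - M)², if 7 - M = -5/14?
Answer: 4225/196 ≈ 21.556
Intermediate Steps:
M = 103/14 (M = 7 - (-5)/14 = 7 - 1*(-5/14) = 7 + 5/14 = 103/14 ≈ 7.3571)
(12 - M)² = (12 - 1*103/14)² = (12 - 103/14)² = (65/14)² = 4225/196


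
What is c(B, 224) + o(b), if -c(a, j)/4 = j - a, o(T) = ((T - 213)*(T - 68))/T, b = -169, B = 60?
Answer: -201398/169 ≈ -1191.7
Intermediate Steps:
o(T) = (-213 + T)*(-68 + T)/T (o(T) = ((-213 + T)*(-68 + T))/T = (-213 + T)*(-68 + T)/T)
c(a, j) = -4*j + 4*a (c(a, j) = -4*(j - a) = -4*j + 4*a)
c(B, 224) + o(b) = (-4*224 + 4*60) + (-281 - 169 + 14484/(-169)) = (-896 + 240) + (-281 - 169 + 14484*(-1/169)) = -656 + (-281 - 169 - 14484/169) = -656 - 90534/169 = -201398/169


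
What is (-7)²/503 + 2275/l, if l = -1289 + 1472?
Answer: 1153292/92049 ≈ 12.529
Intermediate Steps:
l = 183
(-7)²/503 + 2275/l = (-7)²/503 + 2275/183 = 49*(1/503) + 2275*(1/183) = 49/503 + 2275/183 = 1153292/92049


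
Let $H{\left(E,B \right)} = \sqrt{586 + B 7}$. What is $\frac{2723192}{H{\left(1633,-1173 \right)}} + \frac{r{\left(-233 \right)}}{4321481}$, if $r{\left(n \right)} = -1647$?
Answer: $- \frac{1647}{4321481} - \frac{2723192 i \sqrt{305}}{1525} \approx -0.00038112 - 31186.0 i$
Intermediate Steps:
$H{\left(E,B \right)} = \sqrt{586 + 7 B}$
$\frac{2723192}{H{\left(1633,-1173 \right)}} + \frac{r{\left(-233 \right)}}{4321481} = \frac{2723192}{\sqrt{586 + 7 \left(-1173\right)}} - \frac{1647}{4321481} = \frac{2723192}{\sqrt{586 - 8211}} - \frac{1647}{4321481} = \frac{2723192}{\sqrt{-7625}} - \frac{1647}{4321481} = \frac{2723192}{5 i \sqrt{305}} - \frac{1647}{4321481} = 2723192 \left(- \frac{i \sqrt{305}}{1525}\right) - \frac{1647}{4321481} = - \frac{2723192 i \sqrt{305}}{1525} - \frac{1647}{4321481} = - \frac{1647}{4321481} - \frac{2723192 i \sqrt{305}}{1525}$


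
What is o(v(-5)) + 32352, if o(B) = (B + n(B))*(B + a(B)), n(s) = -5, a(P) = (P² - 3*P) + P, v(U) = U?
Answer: 32052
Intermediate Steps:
a(P) = P² - 2*P
o(B) = (-5 + B)*(B + B*(-2 + B)) (o(B) = (B - 5)*(B + B*(-2 + B)) = (-5 + B)*(B + B*(-2 + B)))
o(v(-5)) + 32352 = -5*(5 + (-5)² - 6*(-5)) + 32352 = -5*(5 + 25 + 30) + 32352 = -5*60 + 32352 = -300 + 32352 = 32052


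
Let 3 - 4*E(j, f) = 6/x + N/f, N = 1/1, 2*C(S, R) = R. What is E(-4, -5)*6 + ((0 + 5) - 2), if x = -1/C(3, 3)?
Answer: 213/10 ≈ 21.300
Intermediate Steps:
C(S, R) = R/2
N = 1
x = -⅔ (x = -1/((½)*3) = -1/3/2 = -1*⅔ = -⅔ ≈ -0.66667)
E(j, f) = 3 - 1/(4*f) (E(j, f) = ¾ - (6/(-⅔) + 1/f)/4 = ¾ - (6*(-3/2) + 1/f)/4 = ¾ - (-9 + 1/f)/4 = ¾ + (9/4 - 1/(4*f)) = 3 - 1/(4*f))
E(-4, -5)*6 + ((0 + 5) - 2) = (3 - ¼/(-5))*6 + ((0 + 5) - 2) = (3 - ¼*(-⅕))*6 + (5 - 2) = (3 + 1/20)*6 + 3 = (61/20)*6 + 3 = 183/10 + 3 = 213/10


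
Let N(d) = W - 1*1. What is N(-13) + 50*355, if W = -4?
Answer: 17745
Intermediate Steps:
N(d) = -5 (N(d) = -4 - 1*1 = -4 - 1 = -5)
N(-13) + 50*355 = -5 + 50*355 = -5 + 17750 = 17745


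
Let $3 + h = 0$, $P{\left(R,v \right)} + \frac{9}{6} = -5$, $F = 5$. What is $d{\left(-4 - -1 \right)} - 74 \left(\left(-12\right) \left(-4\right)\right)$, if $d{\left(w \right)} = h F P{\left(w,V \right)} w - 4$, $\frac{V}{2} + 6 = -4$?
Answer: $- \frac{7697}{2} \approx -3848.5$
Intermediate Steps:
$V = -20$ ($V = -12 + 2 \left(-4\right) = -12 - 8 = -20$)
$P{\left(R,v \right)} = - \frac{13}{2}$ ($P{\left(R,v \right)} = - \frac{3}{2} - 5 = - \frac{13}{2}$)
$h = -3$ ($h = -3 + 0 = -3$)
$d{\left(w \right)} = -4 + \frac{195 w}{2}$ ($d{\left(w \right)} = - 3 \cdot 5 \left(- \frac{13}{2}\right) w - 4 = - 3 \left(- \frac{65 w}{2}\right) - 4 = \frac{195 w}{2} - 4 = -4 + \frac{195 w}{2}$)
$d{\left(-4 - -1 \right)} - 74 \left(\left(-12\right) \left(-4\right)\right) = \left(-4 + \frac{195 \left(-4 - -1\right)}{2}\right) - 74 \left(\left(-12\right) \left(-4\right)\right) = \left(-4 + \frac{195 \left(-4 + 1\right)}{2}\right) - 3552 = \left(-4 + \frac{195}{2} \left(-3\right)\right) - 3552 = \left(-4 - \frac{585}{2}\right) - 3552 = - \frac{593}{2} - 3552 = - \frac{7697}{2}$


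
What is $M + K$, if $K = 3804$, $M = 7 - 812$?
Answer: $2999$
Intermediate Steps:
$M = -805$ ($M = 7 - 812 = -805$)
$M + K = -805 + 3804 = 2999$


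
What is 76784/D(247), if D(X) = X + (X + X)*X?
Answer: 76784/122265 ≈ 0.62801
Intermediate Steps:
D(X) = X + 2*X² (D(X) = X + (2*X)*X = X + 2*X²)
76784/D(247) = 76784/((247*(1 + 2*247))) = 76784/((247*(1 + 494))) = 76784/((247*495)) = 76784/122265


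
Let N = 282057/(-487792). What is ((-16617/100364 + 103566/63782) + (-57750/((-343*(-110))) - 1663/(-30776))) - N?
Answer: 41190898209420084589/73576486943972237456 ≈ 0.55984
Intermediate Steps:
N = -282057/487792 (N = 282057*(-1/487792) = -282057/487792 ≈ -0.57823)
((-16617/100364 + 103566/63782) + (-57750/((-343*(-110))) - 1663/(-30776))) - N = ((-16617/100364 + 103566/63782) + (-57750/((-343*(-110))) - 1663/(-30776))) - 1*(-282057/487792) = ((-16617*1/100364 + 103566*(1/63782)) + (-57750/37730 - 1663*(-1/30776))) + 282057/487792 = ((-16617/100364 + 51783/31891) + (-57750*1/37730 + 1663/30776)) + 282057/487792 = (4667216265/3200708324 + (-75/49 + 1663/30776)) + 282057/487792 = (4667216265/3200708324 - 2226713/1508024) + 282057/487792 = -22196173362163/1206686242397944 + 282057/487792 = 41190898209420084589/73576486943972237456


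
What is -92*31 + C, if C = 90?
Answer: -2762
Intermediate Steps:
-92*31 + C = -92*31 + 90 = -2852 + 90 = -2762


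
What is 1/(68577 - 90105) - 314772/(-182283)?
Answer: 2258743111/1308062808 ≈ 1.7268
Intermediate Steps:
1/(68577 - 90105) - 314772/(-182283) = 1/(-21528) - 314772*(-1/182283) = -1/21528 + 104924/60761 = 2258743111/1308062808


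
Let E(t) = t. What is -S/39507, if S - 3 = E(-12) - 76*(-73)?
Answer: -5539/39507 ≈ -0.14020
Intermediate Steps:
S = 5539 (S = 3 + (-12 - 76*(-73)) = 3 + (-12 + 5548) = 3 + 5536 = 5539)
-S/39507 = -5539/39507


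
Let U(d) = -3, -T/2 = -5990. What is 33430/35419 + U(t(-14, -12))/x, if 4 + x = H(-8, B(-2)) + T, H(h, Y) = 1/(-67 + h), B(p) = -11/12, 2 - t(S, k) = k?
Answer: 30018823295/31813310381 ≈ 0.94359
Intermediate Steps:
t(S, k) = 2 - k
T = 11980 (T = -2*(-5990) = 11980)
B(p) = -11/12 (B(p) = -11*1/12 = -11/12)
x = 898199/75 (x = -4 + (1/(-67 - 8) + 11980) = -4 + (1/(-75) + 11980) = -4 + (-1/75 + 11980) = -4 + 898499/75 = 898199/75 ≈ 11976.)
33430/35419 + U(t(-14, -12))/x = 33430/35419 - 3/898199/75 = 33430*(1/35419) - 3*75/898199 = 33430/35419 - 225/898199 = 30018823295/31813310381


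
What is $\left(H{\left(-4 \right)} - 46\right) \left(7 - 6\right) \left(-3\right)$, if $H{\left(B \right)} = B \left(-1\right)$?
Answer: $126$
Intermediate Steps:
$H{\left(B \right)} = - B$
$\left(H{\left(-4 \right)} - 46\right) \left(7 - 6\right) \left(-3\right) = \left(\left(-1\right) \left(-4\right) - 46\right) \left(7 - 6\right) \left(-3\right) = \left(4 - 46\right) 1 \left(-3\right) = \left(-42\right) \left(-3\right) = 126$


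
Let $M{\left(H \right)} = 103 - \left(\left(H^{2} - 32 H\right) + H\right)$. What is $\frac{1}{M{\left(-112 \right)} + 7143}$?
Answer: $- \frac{1}{8770} \approx -0.00011403$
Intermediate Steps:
$M{\left(H \right)} = 103 - H^{2} + 31 H$ ($M{\left(H \right)} = 103 - \left(H^{2} - 31 H\right) = 103 - H^{2} + 31 H$)
$\frac{1}{M{\left(-112 \right)} + 7143} = \frac{1}{\left(103 - \left(-112\right)^{2} + 31 \left(-112\right)\right) + 7143} = \frac{1}{\left(103 - 12544 - 3472\right) + 7143} = \frac{1}{-15913 + 7143} = \frac{1}{-8770} = - \frac{1}{8770}$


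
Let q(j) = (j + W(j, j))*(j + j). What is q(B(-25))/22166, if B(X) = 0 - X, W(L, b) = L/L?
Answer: 650/11083 ≈ 0.058648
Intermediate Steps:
W(L, b) = 1
B(X) = -X
q(j) = 2*j*(1 + j) (q(j) = (j + 1)*(j + j) = (1 + j)*(2*j) = 2*j*(1 + j))
q(B(-25))/22166 = (2*(-1*(-25))*(1 - 1*(-25)))/22166 = (2*25*(1 + 25))*(1/22166) = (2*25*26)*(1/22166) = 1300*(1/22166) = 650/11083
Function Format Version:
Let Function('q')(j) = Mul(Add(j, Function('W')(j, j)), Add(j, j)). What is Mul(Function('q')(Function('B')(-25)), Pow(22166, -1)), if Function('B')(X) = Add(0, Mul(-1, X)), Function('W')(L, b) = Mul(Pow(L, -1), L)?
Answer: Rational(650, 11083) ≈ 0.058648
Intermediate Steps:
Function('W')(L, b) = 1
Function('B')(X) = Mul(-1, X)
Function('q')(j) = Mul(2, j, Add(1, j)) (Function('q')(j) = Mul(Add(j, 1), Add(j, j)) = Mul(Add(1, j), Mul(2, j)) = Mul(2, j, Add(1, j)))
Mul(Function('q')(Function('B')(-25)), Pow(22166, -1)) = Mul(Mul(2, Mul(-1, -25), Add(1, Mul(-1, -25))), Pow(22166, -1)) = Mul(Mul(2, 25, Add(1, 25)), Rational(1, 22166)) = Mul(Mul(2, 25, 26), Rational(1, 22166)) = Mul(1300, Rational(1, 22166)) = Rational(650, 11083)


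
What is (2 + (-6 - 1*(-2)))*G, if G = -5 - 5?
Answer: 20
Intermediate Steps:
G = -10
(2 + (-6 - 1*(-2)))*G = (2 + (-6 - 1*(-2)))*(-10) = (2 + (-6 + 2))*(-10) = (2 - 4)*(-10) = -2*(-10) = 20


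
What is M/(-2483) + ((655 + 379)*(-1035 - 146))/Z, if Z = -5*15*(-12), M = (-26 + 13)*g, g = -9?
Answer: -116624257/85950 ≈ -1356.9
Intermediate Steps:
M = 117 (M = (-26 + 13)*(-9) = -13*(-9) = 117)
Z = 900 (Z = -75*(-12) = -1*(-900) = 900)
M/(-2483) + ((655 + 379)*(-1035 - 146))/Z = 117/(-2483) + ((655 + 379)*(-1035 - 146))/900 = 117*(-1/2483) + (1034*(-1181))*(1/900) = -9/191 - 1221154*1/900 = -9/191 - 610577/450 = -116624257/85950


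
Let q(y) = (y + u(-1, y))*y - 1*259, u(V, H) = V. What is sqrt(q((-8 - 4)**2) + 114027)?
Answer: 2*sqrt(33590) ≈ 366.55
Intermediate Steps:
q(y) = -259 + y*(-1 + y) (q(y) = (y - 1)*y - 1*259 = (-1 + y)*y - 259 = y*(-1 + y) - 259 = -259 + y*(-1 + y))
sqrt(q((-8 - 4)**2) + 114027) = sqrt((-259 + ((-8 - 4)**2)**2 - (-8 - 4)**2) + 114027) = sqrt((-259 + ((-12)**2)**2 - 1*(-12)**2) + 114027) = sqrt((-259 + 144**2 - 1*144) + 114027) = sqrt((-259 + 20736 - 144) + 114027) = sqrt(20333 + 114027) = sqrt(134360) = 2*sqrt(33590)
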